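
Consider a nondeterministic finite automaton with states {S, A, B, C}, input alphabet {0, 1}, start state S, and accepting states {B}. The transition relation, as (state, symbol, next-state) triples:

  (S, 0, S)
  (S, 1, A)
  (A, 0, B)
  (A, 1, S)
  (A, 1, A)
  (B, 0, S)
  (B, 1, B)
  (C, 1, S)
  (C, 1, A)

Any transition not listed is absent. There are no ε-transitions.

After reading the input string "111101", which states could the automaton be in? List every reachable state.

{A, B}

Start in {S}.
Read '1': S→{A}; now {A}.
Read '1': A→{S, A}; now {S, A}.
Read '1': S→{A}, A→{S, A}; now {S, A}.
Read '1': S→{A}, A→{S, A}; now {S, A}.
Read '0': S→{S}, A→{B}; now {S, B}.
Read '1': S→{A}, B→{B}; now {A, B}.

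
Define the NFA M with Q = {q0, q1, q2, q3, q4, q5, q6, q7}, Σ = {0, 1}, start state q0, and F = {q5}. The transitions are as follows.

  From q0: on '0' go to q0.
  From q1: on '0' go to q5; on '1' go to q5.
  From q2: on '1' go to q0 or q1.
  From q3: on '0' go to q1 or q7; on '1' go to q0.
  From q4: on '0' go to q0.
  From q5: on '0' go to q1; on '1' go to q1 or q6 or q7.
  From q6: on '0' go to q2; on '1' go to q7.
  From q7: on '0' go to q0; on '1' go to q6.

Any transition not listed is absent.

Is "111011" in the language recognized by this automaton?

Start in {q0}.
Read '1': {q0} → ∅.
The set is empty and remains empty for the remaining 5 symbols.
The final set ∅ contains no accepting state.

No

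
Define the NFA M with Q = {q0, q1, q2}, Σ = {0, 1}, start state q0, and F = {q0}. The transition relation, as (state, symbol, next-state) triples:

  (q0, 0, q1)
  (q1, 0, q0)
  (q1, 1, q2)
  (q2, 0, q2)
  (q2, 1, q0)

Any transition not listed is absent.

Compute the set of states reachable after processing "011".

{q0}

Start in {q0}.
Read '0': q0→{q1}; now {q1}.
Read '1': q1→{q2}; now {q2}.
Read '1': q2→{q0}; now {q0}.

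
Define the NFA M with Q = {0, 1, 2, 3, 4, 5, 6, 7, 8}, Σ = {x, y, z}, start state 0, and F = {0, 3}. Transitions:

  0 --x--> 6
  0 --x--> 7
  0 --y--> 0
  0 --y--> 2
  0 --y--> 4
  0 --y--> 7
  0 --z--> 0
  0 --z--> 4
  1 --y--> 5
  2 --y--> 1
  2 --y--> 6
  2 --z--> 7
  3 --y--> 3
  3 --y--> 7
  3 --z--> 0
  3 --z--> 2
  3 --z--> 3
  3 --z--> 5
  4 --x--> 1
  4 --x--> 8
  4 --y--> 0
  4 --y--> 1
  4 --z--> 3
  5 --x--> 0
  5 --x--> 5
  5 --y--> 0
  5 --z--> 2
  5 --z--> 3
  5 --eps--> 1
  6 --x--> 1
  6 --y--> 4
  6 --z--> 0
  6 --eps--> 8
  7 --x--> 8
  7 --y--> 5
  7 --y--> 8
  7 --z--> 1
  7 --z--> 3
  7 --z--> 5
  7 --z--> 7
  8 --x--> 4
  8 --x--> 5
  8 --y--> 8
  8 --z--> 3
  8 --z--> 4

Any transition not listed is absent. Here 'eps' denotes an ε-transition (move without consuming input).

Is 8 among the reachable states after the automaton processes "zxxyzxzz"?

No

Start in {0}.
Read 'z': 0→{0, 4}; now {0, 4}.
Read 'x': 0→{6, 7}, 4→{1, 8}; now {1, 6, 7, 8}.
Read 'x': 1→∅, 6→{1}, 7→{8}, 8→{4, 5}; now {1, 4, 5, 8}.
Read 'y': 1→{5}, 4→{0, 1}, 5→{0}, 8→{8}; now {0, 1, 5, 8}.
Read 'z': 0→{0, 4}, 1→∅, 5→{2, 3}, 8→{3, 4}; now {0, 2, 3, 4}.
Read 'x': 0→{6, 7}, 2→∅, 3→∅, 4→{1, 8}; now {1, 6, 7, 8}.
Read 'z': 1→∅, 6→{0}, 7→{1, 3, 5, 7}, 8→{3, 4}; now {0, 1, 3, 4, 5, 7}.
Read 'z': 0→{0, 4}, 1→∅, 3→{0, 2, 3, 5}, 4→{3}, 5→{2, 3}, 7→{1, 3, 5, 7}; now {0, 1, 2, 3, 4, 5, 7}.
State 8 is not in {0, 1, 2, 3, 4, 5, 7}.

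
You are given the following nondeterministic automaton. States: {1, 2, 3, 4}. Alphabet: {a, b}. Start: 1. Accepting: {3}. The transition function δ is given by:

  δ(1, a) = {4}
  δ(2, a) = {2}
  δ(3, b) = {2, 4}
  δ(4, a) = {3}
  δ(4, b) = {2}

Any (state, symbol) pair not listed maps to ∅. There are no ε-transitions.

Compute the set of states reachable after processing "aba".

{2}

Start in {1}.
Read 'a': {1} → {4}.
Read 'b': {4} → {2}.
Read 'a': {2} → {2}.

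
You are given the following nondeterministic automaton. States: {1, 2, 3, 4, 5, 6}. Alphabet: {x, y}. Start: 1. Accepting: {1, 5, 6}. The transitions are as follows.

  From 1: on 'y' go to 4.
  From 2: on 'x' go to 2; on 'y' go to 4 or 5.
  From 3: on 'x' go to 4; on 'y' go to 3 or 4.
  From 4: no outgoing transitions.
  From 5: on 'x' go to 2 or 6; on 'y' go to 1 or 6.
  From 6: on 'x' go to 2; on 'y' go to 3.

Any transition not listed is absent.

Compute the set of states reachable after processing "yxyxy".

∅

Start in {1}.
Read 'y': {1} → {4}.
Read 'x': {4} → ∅.
The set is empty and remains empty for the remaining 3 symbols.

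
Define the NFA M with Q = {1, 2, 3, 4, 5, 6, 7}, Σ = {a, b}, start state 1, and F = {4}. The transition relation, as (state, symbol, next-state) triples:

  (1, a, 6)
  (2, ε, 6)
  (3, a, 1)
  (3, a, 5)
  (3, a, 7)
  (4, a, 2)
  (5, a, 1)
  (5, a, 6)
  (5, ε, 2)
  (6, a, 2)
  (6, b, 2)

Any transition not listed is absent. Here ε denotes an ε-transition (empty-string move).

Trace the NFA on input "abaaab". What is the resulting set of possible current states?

Start in {1}.
Read 'a': 1→{6}; now {6}.
Read 'b': 6→{2}; union {2}; ε-closure = {2, 6}.
Read 'a': 2→∅, 6→{2}; union {2}; ε-closure = {2, 6}.
Read 'a': 2→∅, 6→{2}; union {2}; ε-closure = {2, 6}.
Read 'a': 2→∅, 6→{2}; union {2}; ε-closure = {2, 6}.
Read 'b': 2→∅, 6→{2}; union {2}; ε-closure = {2, 6}.

{2, 6}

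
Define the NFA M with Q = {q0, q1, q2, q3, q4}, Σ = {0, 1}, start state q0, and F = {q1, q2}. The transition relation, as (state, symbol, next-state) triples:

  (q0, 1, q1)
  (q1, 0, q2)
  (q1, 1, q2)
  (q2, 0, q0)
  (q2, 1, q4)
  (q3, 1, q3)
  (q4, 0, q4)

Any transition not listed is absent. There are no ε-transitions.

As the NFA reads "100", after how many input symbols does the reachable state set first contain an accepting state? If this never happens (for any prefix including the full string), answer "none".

Start in {q0}.
Read '1': q0→{q1}; now {q1}.
None of the earlier sets intersect F, but {q1} does.

1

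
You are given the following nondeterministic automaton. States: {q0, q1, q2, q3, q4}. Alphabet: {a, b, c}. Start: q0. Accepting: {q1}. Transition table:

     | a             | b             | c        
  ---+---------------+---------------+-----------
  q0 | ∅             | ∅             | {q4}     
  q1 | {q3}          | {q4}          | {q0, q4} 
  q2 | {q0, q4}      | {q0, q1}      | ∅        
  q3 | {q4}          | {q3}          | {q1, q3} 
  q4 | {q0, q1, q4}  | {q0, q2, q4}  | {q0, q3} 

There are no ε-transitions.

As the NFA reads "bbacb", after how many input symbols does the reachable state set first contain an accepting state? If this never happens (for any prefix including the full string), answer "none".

none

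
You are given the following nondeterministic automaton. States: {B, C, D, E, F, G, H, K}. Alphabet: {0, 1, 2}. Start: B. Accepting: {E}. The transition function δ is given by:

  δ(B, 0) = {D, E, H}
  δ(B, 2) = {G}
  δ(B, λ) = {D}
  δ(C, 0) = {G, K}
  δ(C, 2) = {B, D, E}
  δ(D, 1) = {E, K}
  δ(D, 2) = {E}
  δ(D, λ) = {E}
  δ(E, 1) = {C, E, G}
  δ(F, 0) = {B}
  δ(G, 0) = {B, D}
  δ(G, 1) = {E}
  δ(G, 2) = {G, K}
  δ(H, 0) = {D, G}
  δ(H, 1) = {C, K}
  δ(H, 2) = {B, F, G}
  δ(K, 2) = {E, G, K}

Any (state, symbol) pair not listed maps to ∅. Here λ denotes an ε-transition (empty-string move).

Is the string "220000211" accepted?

Start: ε-closure({B}) = {B, D, E}.
Read '2': {B, D, E} → {E, G}.
Read '2': {E, G} → {G, K}.
Read '0': {G, K} → {B, D, E}.
Read '0': {B, D, E} → {D, E, H}.
Read '0': {D, E, H} → {D, E, G}.
Read '0': {D, E, G} → {B, D, E}.
Read '2': {B, D, E} → {E, G}.
Read '1': {E, G} → {C, E, G}.
Read '1': {C, E, G} → {C, E, G}.
The final set {C, E, G} contains the accepting state E.

Yes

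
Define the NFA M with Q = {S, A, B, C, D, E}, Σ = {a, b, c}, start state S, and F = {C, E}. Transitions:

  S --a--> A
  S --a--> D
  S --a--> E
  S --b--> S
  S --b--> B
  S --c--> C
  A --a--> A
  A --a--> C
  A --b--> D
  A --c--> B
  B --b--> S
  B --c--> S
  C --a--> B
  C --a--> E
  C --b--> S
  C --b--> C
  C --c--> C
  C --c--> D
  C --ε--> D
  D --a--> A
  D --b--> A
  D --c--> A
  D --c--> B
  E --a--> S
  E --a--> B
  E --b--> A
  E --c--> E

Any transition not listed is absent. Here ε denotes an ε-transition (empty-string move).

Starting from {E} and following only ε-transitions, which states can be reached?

{E}

Begin with {E}.
No ε-moves leave this set, so the closure equals the set itself.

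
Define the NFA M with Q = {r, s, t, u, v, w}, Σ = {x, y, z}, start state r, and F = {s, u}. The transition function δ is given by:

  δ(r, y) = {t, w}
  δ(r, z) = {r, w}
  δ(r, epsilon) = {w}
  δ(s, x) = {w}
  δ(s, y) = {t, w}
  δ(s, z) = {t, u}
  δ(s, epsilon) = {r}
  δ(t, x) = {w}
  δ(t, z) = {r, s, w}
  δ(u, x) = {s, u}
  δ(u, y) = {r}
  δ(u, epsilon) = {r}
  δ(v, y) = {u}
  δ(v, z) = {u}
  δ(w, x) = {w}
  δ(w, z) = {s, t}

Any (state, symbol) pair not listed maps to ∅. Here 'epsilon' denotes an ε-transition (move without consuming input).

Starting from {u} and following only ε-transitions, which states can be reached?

{r, u, w}

Begin with {u}.
ε-move u → r; add r.
ε-move r → w; add w.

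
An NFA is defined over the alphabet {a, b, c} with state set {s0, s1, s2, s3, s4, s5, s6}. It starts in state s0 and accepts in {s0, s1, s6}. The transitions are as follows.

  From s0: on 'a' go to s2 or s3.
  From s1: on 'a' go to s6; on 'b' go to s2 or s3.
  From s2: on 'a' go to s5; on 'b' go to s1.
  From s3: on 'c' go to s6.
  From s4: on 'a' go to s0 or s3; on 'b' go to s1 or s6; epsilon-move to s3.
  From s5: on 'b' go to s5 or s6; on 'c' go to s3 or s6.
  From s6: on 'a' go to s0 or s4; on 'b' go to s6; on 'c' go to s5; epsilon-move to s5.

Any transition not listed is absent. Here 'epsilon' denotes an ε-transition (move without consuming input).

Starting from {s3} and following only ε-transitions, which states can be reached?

{s3}

Begin with {s3}.
No ε-moves leave this set, so the closure equals the set itself.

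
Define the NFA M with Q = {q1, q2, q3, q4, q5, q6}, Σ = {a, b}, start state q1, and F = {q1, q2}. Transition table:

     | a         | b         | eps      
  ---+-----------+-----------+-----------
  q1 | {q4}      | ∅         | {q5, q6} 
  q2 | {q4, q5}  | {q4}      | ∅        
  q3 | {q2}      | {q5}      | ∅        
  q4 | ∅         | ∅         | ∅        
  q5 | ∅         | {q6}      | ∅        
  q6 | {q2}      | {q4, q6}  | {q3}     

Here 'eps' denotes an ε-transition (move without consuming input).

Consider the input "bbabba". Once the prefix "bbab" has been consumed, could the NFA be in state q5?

No

Start: ε-closure({q1}) = {q1, q3, q5, q6}.
Read 'b': q1→∅, q3→{q5}, q5→{q6}, q6→{q4, q6}; union {q4, q5, q6}; ε-closure = {q3, q4, q5, q6}.
Read 'b': q3→{q5}, q4→∅, q5→{q6}, q6→{q4, q6}; union {q4, q5, q6}; ε-closure = {q3, q4, q5, q6}.
Read 'a': q3→{q2}, q4→∅, q5→∅, q6→{q2}; now {q2}.
Read 'b': q2→{q4}; now {q4}.
State q5 is not in {q4}.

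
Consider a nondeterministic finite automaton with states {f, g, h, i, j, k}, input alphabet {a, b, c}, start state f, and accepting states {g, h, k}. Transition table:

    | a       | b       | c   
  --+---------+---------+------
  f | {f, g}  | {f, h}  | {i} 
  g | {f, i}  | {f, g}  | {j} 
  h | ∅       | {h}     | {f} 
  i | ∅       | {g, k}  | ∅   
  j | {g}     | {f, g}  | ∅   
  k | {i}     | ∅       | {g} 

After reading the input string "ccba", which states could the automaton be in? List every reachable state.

∅

Start in {f}.
Read 'c': {f} → {i}.
Read 'c': {i} → ∅.
The set is empty and remains empty for the remaining 2 symbols.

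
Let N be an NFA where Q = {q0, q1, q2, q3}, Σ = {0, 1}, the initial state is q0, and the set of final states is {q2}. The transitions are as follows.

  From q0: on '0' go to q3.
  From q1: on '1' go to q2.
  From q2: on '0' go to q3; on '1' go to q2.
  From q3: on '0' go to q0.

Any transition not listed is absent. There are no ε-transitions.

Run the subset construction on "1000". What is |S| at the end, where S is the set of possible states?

0

Start in {q0}.
Read '1': q0→∅; now ∅.
The set is empty and remains empty for the remaining 3 symbols.
That set has 0 states.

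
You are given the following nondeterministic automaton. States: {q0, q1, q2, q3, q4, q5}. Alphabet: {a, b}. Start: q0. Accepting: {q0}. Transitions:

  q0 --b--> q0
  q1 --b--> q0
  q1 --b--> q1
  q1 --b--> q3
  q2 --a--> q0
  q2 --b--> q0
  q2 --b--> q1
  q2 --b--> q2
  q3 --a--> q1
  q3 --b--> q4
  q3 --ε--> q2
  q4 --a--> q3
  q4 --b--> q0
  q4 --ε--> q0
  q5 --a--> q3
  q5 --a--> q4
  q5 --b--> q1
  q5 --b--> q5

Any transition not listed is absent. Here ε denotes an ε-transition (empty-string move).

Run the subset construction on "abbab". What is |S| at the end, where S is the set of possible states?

Start in {q0}.
Read 'a': q0→∅; now ∅.
The set is empty and remains empty for the remaining 4 symbols.
That set has 0 states.

0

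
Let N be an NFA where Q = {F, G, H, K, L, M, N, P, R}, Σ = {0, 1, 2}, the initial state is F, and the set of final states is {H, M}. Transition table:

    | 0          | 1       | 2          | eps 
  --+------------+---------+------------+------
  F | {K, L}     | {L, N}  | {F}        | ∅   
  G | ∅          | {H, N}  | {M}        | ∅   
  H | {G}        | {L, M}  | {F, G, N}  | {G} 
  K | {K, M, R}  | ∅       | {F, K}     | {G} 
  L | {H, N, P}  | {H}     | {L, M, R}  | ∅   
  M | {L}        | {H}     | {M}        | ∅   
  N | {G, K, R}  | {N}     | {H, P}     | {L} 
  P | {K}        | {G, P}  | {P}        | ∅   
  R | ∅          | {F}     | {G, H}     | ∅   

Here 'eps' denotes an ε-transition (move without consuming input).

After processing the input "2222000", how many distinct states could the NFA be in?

Start in {F}.
Read '2': {F} → {F}.
Read '2': {F} → {F}.
Read '2': {F} → {F}.
Read '2': {F} → {F}.
Read '0': {F} → {G, K, L}.
Read '0': {G, K, L} → {G, H, K, L, M, N, P, R}.
Read '0': {G, H, K, L, M, N, P, R} → {G, H, K, L, M, N, P, R}.
That set has 8 states.

8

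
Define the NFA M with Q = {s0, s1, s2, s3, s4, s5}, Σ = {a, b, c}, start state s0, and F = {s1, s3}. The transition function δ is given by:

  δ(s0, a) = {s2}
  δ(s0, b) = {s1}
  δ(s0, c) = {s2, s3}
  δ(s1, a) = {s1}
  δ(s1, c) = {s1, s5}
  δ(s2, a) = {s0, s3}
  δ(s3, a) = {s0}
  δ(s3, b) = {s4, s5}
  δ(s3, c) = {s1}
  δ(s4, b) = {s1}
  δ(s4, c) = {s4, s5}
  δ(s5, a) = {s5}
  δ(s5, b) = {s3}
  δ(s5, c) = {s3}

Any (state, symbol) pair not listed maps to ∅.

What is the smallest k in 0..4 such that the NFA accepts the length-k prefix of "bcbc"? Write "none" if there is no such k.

1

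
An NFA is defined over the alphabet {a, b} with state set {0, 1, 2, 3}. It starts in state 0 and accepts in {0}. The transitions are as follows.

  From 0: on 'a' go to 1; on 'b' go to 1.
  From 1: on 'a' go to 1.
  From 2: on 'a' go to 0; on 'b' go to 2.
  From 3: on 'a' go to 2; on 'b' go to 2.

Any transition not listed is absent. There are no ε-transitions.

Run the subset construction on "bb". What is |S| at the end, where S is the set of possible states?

Start in {0}.
Read 'b': {0} → {1}.
Read 'b': {1} → ∅.
That set has 0 states.

0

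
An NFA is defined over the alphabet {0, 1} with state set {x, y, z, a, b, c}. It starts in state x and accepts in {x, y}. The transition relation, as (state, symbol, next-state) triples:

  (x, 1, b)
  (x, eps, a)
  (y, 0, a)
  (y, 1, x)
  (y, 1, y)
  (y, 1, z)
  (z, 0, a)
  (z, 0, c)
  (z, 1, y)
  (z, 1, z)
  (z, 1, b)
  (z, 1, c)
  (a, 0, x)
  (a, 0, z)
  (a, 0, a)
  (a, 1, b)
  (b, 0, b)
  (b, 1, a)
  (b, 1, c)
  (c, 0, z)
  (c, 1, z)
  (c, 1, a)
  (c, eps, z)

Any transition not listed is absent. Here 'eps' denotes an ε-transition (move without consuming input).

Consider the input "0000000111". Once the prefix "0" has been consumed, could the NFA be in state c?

No

Start: ε-closure({x}) = {x, a}.
Read '0': x→∅, a→{x, z, a}; now {x, z, a}.
State c is not in {x, z, a}.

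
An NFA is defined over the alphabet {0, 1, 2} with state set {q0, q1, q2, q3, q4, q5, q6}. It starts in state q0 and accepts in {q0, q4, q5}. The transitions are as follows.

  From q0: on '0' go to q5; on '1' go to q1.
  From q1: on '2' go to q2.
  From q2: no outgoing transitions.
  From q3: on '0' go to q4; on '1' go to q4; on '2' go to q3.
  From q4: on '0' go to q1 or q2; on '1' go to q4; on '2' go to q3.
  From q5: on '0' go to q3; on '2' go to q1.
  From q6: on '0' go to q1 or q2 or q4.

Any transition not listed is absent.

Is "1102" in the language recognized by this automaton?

Start in {q0}.
Read '1': {q0} → {q1}.
Read '1': {q1} → ∅.
The set is empty and remains empty for the remaining 2 symbols.
The final set ∅ contains no accepting state.

No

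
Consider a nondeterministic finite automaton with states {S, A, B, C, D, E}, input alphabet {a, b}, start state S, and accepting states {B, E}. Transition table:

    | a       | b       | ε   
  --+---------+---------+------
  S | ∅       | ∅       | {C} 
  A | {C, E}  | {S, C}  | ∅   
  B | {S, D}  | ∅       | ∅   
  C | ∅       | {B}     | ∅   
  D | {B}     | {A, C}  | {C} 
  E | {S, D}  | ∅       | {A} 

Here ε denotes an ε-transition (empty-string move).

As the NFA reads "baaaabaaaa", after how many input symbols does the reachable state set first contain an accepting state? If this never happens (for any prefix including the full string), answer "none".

1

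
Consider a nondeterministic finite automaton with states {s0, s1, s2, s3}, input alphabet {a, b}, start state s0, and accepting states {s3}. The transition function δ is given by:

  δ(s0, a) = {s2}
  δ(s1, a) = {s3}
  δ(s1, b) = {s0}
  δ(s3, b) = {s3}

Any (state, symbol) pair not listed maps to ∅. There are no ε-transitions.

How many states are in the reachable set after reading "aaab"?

Start in {s0}.
Read 'a': {s0} → {s2}.
Read 'a': {s2} → ∅.
The set is empty and remains empty for the remaining 2 symbols.
That set has 0 states.

0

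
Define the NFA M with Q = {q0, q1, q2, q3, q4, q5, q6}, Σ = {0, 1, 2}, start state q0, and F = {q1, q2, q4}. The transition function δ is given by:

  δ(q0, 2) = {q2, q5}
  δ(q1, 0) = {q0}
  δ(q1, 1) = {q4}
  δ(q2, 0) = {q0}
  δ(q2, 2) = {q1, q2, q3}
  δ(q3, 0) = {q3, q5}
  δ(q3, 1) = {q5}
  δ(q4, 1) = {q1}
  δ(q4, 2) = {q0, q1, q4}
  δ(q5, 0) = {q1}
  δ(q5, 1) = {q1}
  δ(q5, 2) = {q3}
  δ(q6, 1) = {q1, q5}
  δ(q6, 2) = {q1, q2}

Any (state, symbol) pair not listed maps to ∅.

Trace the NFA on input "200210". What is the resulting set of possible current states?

Start in {q0}.
Read '2': q0→{q2, q5}; now {q2, q5}.
Read '0': q2→{q0}, q5→{q1}; now {q0, q1}.
Read '0': q0→∅, q1→{q0}; now {q0}.
Read '2': q0→{q2, q5}; now {q2, q5}.
Read '1': q2→∅, q5→{q1}; now {q1}.
Read '0': q1→{q0}; now {q0}.

{q0}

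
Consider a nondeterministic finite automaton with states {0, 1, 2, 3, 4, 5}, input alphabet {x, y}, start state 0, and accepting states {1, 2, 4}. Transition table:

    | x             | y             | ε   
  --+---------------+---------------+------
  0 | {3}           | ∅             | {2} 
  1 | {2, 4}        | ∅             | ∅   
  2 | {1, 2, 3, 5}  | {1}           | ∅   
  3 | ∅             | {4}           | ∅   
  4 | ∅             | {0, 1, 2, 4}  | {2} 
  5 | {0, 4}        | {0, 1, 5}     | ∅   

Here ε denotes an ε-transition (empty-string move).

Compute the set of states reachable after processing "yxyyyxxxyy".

{0, 1, 2, 4, 5}

Start: ε-closure({0}) = {0, 2}.
Read 'y': {0, 2} → {1}.
Read 'x': {1} → {2, 4}.
Read 'y': {2, 4} → {0, 1, 2, 4}.
Read 'y': {0, 1, 2, 4} → {0, 1, 2, 4}.
Read 'y': {0, 1, 2, 4} → {0, 1, 2, 4}.
Read 'x': {0, 1, 2, 4} → {1, 2, 3, 4, 5}.
Read 'x': {1, 2, 3, 4, 5} → {0, 1, 2, 3, 4, 5}.
Read 'x': {0, 1, 2, 3, 4, 5} → {0, 1, 2, 3, 4, 5}.
Read 'y': {0, 1, 2, 3, 4, 5} → {0, 1, 2, 4, 5}.
Read 'y': {0, 1, 2, 4, 5} → {0, 1, 2, 4, 5}.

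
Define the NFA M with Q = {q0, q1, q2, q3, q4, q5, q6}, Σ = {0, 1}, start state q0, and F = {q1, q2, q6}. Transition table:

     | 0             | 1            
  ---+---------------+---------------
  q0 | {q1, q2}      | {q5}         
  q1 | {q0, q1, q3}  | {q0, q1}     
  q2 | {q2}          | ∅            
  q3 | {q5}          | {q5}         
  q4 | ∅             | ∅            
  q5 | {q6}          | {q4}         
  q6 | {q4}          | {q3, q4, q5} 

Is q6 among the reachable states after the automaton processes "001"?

No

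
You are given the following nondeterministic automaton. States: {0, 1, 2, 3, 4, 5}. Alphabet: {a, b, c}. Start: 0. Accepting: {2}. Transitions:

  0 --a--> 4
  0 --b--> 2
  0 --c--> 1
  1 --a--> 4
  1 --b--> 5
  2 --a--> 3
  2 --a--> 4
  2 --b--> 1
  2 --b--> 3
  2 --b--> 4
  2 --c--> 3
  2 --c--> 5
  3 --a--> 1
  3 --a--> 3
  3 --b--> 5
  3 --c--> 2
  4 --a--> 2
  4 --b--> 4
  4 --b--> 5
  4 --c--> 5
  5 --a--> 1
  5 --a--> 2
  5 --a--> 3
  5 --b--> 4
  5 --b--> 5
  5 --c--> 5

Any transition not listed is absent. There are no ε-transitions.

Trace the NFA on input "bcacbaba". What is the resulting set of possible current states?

{1, 2, 3, 4}

Start in {0}.
Read 'b': 0→{2}; now {2}.
Read 'c': 2→{3, 5}; now {3, 5}.
Read 'a': 3→{1, 3}, 5→{1, 2, 3}; now {1, 2, 3}.
Read 'c': 1→∅, 2→{3, 5}, 3→{2}; now {2, 3, 5}.
Read 'b': 2→{1, 3, 4}, 3→{5}, 5→{4, 5}; now {1, 3, 4, 5}.
Read 'a': 1→{4}, 3→{1, 3}, 4→{2}, 5→{1, 2, 3}; now {1, 2, 3, 4}.
Read 'b': 1→{5}, 2→{1, 3, 4}, 3→{5}, 4→{4, 5}; now {1, 3, 4, 5}.
Read 'a': 1→{4}, 3→{1, 3}, 4→{2}, 5→{1, 2, 3}; now {1, 2, 3, 4}.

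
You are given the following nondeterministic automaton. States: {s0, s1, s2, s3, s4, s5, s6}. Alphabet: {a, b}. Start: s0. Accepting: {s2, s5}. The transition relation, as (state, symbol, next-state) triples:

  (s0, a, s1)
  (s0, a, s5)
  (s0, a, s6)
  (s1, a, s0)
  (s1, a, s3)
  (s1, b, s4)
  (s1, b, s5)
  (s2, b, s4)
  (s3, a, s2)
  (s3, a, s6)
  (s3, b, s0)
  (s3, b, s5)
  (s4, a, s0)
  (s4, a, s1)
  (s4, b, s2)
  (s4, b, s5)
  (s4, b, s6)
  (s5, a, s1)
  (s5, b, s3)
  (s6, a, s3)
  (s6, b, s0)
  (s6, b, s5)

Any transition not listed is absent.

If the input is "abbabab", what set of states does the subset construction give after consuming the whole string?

{s0, s3, s4, s5}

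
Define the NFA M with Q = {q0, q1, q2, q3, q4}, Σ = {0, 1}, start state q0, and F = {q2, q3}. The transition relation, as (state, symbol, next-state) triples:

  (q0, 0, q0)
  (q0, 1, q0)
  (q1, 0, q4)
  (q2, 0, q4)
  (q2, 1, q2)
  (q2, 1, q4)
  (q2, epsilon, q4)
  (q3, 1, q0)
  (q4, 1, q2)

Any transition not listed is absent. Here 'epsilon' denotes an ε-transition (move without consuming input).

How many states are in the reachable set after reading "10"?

Start in {q0}.
Read '1': q0→{q0}; now {q0}.
Read '0': q0→{q0}; now {q0}.
That set has 1 state.

1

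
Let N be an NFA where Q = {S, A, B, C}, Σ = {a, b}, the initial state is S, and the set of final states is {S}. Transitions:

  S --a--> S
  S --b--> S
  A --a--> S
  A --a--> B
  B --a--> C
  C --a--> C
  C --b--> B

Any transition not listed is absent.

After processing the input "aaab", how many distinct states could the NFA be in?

1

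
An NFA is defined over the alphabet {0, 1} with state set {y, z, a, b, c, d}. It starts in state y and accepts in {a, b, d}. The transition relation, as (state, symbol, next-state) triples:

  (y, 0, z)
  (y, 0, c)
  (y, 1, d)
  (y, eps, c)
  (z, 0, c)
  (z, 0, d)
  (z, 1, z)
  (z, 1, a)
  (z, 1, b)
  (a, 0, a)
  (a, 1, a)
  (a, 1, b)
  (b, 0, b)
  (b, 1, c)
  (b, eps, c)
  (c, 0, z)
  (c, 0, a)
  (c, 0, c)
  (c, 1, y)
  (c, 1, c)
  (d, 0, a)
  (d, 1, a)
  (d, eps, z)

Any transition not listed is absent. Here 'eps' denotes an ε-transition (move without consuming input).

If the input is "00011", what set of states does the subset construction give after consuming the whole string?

{y, z, a, b, c, d}

Start: ε-closure({y}) = {y, c}.
Read '0': y→{z, c}, c→{z, a, c}; now {z, a, c}.
Read '0': z→{c, d}, a→{a}, c→{z, a, c}; now {z, a, c, d}.
Read '0': z→{c, d}, a→{a}, c→{z, a, c}, d→{a}; now {z, a, c, d}.
Read '1': z→{z, a, b}, a→{a, b}, c→{y, c}, d→{a}; now {y, z, a, b, c}.
Read '1': y→{d}, z→{z, a, b}, a→{a, b}, b→{c}, c→{y, c}; now {y, z, a, b, c, d}.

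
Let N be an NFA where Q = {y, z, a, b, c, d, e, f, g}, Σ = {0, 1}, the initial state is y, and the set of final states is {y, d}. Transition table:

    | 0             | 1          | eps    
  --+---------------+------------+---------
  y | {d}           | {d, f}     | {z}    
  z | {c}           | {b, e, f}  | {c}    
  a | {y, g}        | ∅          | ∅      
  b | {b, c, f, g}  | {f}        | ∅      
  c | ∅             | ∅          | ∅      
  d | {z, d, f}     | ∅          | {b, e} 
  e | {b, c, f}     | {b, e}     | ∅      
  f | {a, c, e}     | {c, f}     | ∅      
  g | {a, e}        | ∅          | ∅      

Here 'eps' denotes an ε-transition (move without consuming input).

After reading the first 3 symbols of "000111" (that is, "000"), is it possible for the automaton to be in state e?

Start: ε-closure({y}) = {y, z, c}.
Read '0': {y, z, c} → {b, c, d, e}.
Read '0': {b, c, d, e} → {z, b, c, d, e, f, g}.
Read '0': {z, b, c, d, e, f, g} → {z, a, b, c, d, e, f, g}.
State e is in {z, a, b, c, d, e, f, g}.

Yes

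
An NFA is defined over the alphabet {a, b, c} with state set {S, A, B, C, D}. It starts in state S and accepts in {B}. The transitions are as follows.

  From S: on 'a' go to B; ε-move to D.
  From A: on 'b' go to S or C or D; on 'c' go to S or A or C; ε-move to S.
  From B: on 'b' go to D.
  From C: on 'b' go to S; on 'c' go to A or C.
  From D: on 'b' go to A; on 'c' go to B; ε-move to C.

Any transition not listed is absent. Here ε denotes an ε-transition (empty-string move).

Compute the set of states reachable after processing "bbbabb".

Start: ε-closure({S}) = {S, C, D}.
Read 'b': S→∅, C→{S}, D→{A}; union {S, A}; ε-closure = {S, A, C, D}.
Read 'b': S→∅, A→{S, C, D}, C→{S}, D→{A}; now {S, A, C, D}.
Read 'b': S→∅, A→{S, C, D}, C→{S}, D→{A}; now {S, A, C, D}.
Read 'a': S→{B}, A→∅, C→∅, D→∅; now {B}.
Read 'b': B→{D}; union {D}; ε-closure = {C, D}.
Read 'b': C→{S}, D→{A}; union {S, A}; ε-closure = {S, A, C, D}.

{S, A, C, D}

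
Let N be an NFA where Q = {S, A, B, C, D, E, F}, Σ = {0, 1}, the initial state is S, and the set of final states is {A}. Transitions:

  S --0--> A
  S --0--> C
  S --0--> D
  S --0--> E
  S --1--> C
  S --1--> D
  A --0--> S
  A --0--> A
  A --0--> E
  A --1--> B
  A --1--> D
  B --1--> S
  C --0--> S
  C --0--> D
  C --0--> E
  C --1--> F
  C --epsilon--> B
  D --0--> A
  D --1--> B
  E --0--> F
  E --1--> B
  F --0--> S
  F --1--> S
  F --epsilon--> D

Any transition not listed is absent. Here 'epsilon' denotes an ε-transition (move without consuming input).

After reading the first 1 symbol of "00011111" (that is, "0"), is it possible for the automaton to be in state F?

Start in {S}.
Read '0': {S} → {A, B, C, D, E}.
State F is not in {A, B, C, D, E}.

No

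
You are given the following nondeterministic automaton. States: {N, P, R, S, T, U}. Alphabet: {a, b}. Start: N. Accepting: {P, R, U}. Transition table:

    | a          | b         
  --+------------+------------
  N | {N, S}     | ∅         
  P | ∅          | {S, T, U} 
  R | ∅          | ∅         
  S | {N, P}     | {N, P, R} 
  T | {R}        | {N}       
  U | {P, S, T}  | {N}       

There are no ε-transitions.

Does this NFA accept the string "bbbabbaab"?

No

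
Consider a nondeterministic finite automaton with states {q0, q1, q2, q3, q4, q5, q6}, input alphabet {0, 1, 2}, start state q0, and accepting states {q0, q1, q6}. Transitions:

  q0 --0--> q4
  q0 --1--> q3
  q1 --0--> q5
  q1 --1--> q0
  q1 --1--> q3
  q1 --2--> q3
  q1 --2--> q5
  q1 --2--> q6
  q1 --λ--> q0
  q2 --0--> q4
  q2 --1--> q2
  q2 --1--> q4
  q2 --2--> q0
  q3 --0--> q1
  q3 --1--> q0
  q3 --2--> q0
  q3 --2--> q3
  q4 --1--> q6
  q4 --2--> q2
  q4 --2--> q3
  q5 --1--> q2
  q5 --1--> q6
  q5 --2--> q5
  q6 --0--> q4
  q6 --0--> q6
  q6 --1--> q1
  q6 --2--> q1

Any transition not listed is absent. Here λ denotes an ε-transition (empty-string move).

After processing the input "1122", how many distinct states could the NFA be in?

0

Start in {q0}.
Read '1': {q0} → {q3}.
Read '1': {q3} → {q0}.
Read '2': {q0} → ∅.
The set is empty and remains empty for the remaining 1 symbol.
That set has 0 states.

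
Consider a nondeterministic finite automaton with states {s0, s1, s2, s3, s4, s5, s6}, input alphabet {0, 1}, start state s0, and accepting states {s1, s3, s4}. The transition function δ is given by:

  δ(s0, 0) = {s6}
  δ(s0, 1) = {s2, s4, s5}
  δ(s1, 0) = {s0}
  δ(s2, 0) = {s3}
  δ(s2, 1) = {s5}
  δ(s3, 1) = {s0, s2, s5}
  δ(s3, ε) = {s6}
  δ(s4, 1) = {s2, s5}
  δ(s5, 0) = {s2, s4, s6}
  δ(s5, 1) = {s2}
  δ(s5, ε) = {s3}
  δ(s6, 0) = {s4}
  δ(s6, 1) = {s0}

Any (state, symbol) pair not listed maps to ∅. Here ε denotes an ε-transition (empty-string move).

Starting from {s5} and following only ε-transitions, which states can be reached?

{s3, s5, s6}

Begin with {s5}.
ε-move s5 → s3; add s3.
ε-move s3 → s6; add s6.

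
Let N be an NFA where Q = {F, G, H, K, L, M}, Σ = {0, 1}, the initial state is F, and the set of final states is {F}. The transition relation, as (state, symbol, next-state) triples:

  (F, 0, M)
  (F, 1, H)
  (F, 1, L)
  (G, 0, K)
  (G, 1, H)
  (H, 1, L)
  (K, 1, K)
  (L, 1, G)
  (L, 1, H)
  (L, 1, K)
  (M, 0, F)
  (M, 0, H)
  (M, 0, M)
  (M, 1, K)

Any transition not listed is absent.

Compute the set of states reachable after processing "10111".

∅

Start in {F}.
Read '1': F→{H, L}; now {H, L}.
Read '0': H→∅, L→∅; now ∅.
The set is empty and remains empty for the remaining 3 symbols.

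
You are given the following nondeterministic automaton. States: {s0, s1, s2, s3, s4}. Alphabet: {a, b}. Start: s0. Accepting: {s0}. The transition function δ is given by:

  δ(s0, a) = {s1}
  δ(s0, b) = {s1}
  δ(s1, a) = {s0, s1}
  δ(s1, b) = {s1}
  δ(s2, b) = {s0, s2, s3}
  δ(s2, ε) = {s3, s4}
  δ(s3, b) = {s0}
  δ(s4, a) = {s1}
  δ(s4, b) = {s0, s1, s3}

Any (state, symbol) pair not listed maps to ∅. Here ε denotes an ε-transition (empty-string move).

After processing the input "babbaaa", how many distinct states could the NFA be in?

Start in {s0}.
Read 'b': {s0} → {s1}.
Read 'a': {s1} → {s0, s1}.
Read 'b': {s0, s1} → {s1}.
Read 'b': {s1} → {s1}.
Read 'a': {s1} → {s0, s1}.
Read 'a': {s0, s1} → {s0, s1}.
Read 'a': {s0, s1} → {s0, s1}.
That set has 2 states.

2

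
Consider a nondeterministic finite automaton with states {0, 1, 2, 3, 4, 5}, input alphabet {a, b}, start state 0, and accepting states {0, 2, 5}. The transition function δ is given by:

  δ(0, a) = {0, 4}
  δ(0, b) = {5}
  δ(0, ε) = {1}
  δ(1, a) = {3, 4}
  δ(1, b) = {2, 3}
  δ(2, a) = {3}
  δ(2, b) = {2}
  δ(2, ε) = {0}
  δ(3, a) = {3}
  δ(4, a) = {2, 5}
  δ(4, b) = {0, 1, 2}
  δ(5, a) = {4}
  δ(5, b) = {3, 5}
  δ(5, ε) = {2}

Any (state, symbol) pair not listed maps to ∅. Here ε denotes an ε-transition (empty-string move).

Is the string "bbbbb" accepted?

Start: ε-closure({0}) = {0, 1}.
Read 'b': 0→{5}, 1→{2, 3}; union {2, 3, 5}; ε-closure = {0, 1, 2, 3, 5}.
Read 'b': 0→{5}, 1→{2, 3}, 2→{2}, 3→∅, 5→{3, 5}; union {2, 3, 5}; ε-closure = {0, 1, 2, 3, 5}.
Read 'b': 0→{5}, 1→{2, 3}, 2→{2}, 3→∅, 5→{3, 5}; union {2, 3, 5}; ε-closure = {0, 1, 2, 3, 5}.
Read 'b': 0→{5}, 1→{2, 3}, 2→{2}, 3→∅, 5→{3, 5}; union {2, 3, 5}; ε-closure = {0, 1, 2, 3, 5}.
Read 'b': 0→{5}, 1→{2, 3}, 2→{2}, 3→∅, 5→{3, 5}; union {2, 3, 5}; ε-closure = {0, 1, 2, 3, 5}.
The final set {0, 1, 2, 3, 5} contains the accepting states 0, 2, 5.

Yes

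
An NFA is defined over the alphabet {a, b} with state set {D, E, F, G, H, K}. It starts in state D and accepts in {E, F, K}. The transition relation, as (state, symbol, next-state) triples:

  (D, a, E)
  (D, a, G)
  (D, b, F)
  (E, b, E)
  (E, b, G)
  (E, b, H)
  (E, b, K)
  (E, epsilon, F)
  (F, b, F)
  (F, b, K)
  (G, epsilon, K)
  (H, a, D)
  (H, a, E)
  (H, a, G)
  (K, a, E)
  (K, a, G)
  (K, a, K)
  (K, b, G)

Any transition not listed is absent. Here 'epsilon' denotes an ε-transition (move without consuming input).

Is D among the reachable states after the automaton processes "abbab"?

No

Start in {D}.
Read 'a': D→{E, G}; union {E, G}; ε-closure = {E, F, G, K}.
Read 'b': E→{E, G, H, K}, F→{F, K}, G→∅, K→{G}; now {E, F, G, H, K}.
Read 'b': E→{E, G, H, K}, F→{F, K}, G→∅, H→∅, K→{G}; now {E, F, G, H, K}.
Read 'a': E→∅, F→∅, G→∅, H→{D, E, G}, K→{E, G, K}; union {D, E, G, K}; ε-closure = {D, E, F, G, K}.
Read 'b': D→{F}, E→{E, G, H, K}, F→{F, K}, G→∅, K→{G}; now {E, F, G, H, K}.
State D is not in {E, F, G, H, K}.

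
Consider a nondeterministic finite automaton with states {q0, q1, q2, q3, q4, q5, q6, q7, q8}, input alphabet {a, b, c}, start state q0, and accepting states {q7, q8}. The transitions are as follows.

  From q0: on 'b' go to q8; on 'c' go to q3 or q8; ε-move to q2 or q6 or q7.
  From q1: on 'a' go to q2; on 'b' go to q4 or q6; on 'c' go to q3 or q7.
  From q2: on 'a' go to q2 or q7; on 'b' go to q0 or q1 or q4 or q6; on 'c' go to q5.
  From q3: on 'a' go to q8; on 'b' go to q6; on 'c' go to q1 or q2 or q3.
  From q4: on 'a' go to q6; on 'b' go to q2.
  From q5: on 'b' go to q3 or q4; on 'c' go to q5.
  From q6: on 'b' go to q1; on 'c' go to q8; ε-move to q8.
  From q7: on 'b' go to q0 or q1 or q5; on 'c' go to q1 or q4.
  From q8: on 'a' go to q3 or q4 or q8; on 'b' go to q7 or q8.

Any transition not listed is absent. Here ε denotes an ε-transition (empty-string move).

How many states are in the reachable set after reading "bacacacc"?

Start: ε-closure({q0}) = {q0, q2, q6, q7, q8}.
Read 'b': q0→{q8}, q2→{q0, q1, q4, q6}, q6→{q1}, q7→{q0, q1, q5}, q8→{q7, q8}; union {q0, q1, q4, q5, q6, q7, q8}; ε-closure = {q0, q1, q2, q4, q5, q6, q7, q8}.
Read 'a': q0→∅, q1→{q2}, q2→{q2, q7}, q4→{q6}, q5→∅, q6→∅, q7→∅, q8→{q3, q4, q8}; now {q2, q3, q4, q6, q7, q8}.
Read 'c': q2→{q5}, q3→{q1, q2, q3}, q4→∅, q6→{q8}, q7→{q1, q4}, q8→∅; now {q1, q2, q3, q4, q5, q8}.
Read 'a': q1→{q2}, q2→{q2, q7}, q3→{q8}, q4→{q6}, q5→∅, q8→{q3, q4, q8}; now {q2, q3, q4, q6, q7, q8}.
Read 'c': q2→{q5}, q3→{q1, q2, q3}, q4→∅, q6→{q8}, q7→{q1, q4}, q8→∅; now {q1, q2, q3, q4, q5, q8}.
Read 'a': q1→{q2}, q2→{q2, q7}, q3→{q8}, q4→{q6}, q5→∅, q8→{q3, q4, q8}; now {q2, q3, q4, q6, q7, q8}.
Read 'c': q2→{q5}, q3→{q1, q2, q3}, q4→∅, q6→{q8}, q7→{q1, q4}, q8→∅; now {q1, q2, q3, q4, q5, q8}.
Read 'c': q1→{q3, q7}, q2→{q5}, q3→{q1, q2, q3}, q4→∅, q5→{q5}, q8→∅; now {q1, q2, q3, q5, q7}.
That set has 5 states.

5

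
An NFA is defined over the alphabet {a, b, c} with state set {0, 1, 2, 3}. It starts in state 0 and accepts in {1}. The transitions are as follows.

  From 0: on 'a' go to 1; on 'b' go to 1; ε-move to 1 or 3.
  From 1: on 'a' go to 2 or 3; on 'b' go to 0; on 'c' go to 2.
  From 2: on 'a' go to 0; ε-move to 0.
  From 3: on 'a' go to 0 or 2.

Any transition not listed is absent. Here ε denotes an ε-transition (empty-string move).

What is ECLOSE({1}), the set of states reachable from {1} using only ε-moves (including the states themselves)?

Begin with {1}.
No ε-moves leave this set, so the closure equals the set itself.

{1}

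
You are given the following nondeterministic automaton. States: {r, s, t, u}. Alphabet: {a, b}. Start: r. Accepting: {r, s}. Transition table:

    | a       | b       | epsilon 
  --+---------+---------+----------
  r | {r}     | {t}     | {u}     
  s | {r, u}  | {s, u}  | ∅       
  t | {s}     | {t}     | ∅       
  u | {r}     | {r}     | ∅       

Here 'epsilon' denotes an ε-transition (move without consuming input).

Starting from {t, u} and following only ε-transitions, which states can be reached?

Begin with {t, u}.
No ε-moves leave this set, so the closure equals the set itself.

{t, u}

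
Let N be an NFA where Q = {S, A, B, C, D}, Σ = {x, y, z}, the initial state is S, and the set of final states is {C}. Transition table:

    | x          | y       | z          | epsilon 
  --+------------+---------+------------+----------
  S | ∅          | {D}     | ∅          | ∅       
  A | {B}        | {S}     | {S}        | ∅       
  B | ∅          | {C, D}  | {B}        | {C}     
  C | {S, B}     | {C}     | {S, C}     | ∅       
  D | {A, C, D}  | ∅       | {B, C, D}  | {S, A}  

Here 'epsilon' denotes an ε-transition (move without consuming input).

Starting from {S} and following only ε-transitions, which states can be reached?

Begin with {S}.
No ε-moves leave this set, so the closure equals the set itself.

{S}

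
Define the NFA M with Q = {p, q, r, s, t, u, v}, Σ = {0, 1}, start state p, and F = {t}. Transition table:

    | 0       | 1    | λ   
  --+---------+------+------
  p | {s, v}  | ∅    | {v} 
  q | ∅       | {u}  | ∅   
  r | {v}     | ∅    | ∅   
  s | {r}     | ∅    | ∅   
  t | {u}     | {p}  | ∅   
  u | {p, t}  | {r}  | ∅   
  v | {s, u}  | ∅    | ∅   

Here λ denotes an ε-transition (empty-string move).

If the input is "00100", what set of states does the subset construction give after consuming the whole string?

{p, r, s, t, u, v}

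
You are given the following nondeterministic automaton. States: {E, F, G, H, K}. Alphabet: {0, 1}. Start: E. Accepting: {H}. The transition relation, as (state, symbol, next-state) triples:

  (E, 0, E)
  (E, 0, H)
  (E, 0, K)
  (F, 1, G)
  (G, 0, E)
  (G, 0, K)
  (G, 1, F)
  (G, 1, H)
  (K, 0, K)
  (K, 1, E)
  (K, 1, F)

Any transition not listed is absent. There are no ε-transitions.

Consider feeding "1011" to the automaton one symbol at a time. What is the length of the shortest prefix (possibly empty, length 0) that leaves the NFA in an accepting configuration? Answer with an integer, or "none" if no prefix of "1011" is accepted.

none

Start in {E}.
Read '1': E→∅; now ∅.
The set is empty and remains empty for the remaining 3 symbols.
No reachable set along the way intersects F.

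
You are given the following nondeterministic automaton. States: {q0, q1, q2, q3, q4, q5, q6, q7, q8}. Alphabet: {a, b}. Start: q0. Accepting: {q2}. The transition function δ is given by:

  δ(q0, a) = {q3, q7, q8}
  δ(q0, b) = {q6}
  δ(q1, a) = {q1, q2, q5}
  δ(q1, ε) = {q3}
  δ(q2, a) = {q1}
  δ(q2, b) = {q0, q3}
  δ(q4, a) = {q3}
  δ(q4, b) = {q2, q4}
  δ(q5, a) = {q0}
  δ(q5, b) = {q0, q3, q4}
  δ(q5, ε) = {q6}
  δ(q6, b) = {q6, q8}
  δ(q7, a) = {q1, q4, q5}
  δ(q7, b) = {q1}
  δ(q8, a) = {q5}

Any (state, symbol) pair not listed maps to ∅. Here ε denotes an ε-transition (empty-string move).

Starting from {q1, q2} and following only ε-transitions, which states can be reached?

{q1, q2, q3}

Begin with {q1, q2}.
ε-move q1 → q3; add q3.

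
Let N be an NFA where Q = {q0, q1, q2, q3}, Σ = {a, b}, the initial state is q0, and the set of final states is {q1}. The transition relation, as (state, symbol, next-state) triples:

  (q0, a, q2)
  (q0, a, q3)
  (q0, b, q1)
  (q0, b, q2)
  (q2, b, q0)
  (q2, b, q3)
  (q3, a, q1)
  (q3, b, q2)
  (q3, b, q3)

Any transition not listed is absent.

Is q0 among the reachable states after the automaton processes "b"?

Start in {q0}.
Read 'b': q0→{q1, q2}; now {q1, q2}.
State q0 is not in {q1, q2}.

No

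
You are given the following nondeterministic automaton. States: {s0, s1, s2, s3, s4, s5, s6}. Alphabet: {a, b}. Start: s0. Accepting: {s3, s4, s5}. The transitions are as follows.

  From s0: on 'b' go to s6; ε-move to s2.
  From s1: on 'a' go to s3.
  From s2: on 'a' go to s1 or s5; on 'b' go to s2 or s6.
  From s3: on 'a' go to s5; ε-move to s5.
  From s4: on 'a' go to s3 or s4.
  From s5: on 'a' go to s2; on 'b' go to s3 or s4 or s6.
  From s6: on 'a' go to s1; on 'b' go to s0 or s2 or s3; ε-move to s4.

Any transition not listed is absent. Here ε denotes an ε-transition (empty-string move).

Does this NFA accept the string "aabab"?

Yes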